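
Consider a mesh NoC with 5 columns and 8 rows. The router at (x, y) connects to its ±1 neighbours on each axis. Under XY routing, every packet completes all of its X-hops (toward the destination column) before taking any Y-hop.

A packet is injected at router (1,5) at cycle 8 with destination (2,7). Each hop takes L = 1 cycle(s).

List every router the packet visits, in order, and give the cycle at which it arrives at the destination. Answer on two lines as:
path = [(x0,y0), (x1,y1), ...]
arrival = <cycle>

path = [(1,5), (2,5), (2,6), (2,7)]
arrival = 11

src (1,5)  cyc=8
E→(2,5)  cyc=9
N→(2,6)  cyc=10
N→(2,7)  cyc=11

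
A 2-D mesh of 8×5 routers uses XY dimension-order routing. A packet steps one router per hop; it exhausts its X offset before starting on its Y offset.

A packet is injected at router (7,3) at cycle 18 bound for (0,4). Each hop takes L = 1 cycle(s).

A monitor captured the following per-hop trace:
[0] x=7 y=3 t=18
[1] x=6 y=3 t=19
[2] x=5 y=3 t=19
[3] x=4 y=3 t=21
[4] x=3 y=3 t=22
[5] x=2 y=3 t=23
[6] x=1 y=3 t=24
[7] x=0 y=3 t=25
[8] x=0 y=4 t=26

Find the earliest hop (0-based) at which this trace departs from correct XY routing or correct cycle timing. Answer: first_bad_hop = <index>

check 1→ d=(-1,0) cyc+1: ok
check 2→ d=(-1,0) cyc+0: BAD: Δcyc=0≠L

first_bad_hop = 2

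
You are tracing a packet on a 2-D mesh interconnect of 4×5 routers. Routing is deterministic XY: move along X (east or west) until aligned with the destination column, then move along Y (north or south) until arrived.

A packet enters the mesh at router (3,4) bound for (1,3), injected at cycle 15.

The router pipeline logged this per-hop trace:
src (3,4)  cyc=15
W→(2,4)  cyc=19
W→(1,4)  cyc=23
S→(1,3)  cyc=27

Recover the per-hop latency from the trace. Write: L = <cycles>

From hop 0 (15) to hop 1 (19): +4 cycles.
That increment is L by definition: L = 4.

L = 4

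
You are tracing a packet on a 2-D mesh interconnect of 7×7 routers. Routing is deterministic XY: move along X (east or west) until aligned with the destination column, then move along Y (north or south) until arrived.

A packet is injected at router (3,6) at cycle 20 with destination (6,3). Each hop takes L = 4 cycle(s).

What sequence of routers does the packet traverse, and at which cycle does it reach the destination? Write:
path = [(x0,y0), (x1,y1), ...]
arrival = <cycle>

hop 0: (3,6) @ cyc 20
hop 1: (4,6) @ cyc 24  [E]
hop 2: (5,6) @ cyc 28  [E]
hop 3: (6,6) @ cyc 32  [E]
hop 4: (6,5) @ cyc 36  [S]
hop 5: (6,4) @ cyc 40  [S]
hop 6: (6,3) @ cyc 44  [S]

path = [(3,6), (4,6), (5,6), (6,6), (6,5), (6,4), (6,3)]
arrival = 44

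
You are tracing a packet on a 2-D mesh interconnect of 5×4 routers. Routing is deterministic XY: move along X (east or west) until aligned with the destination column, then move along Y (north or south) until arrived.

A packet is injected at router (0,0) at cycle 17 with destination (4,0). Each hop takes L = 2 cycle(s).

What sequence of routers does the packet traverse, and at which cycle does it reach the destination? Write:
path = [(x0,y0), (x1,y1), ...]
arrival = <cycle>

path = [(0,0), (1,0), (2,0), (3,0), (4,0)]
arrival = 25

  0. router=(0,0) cycle=17 (inject)
  1. router=(1,0) cycle=19 dir=E
  2. router=(2,0) cycle=21 dir=E
  3. router=(3,0) cycle=23 dir=E
  4. router=(4,0) cycle=25 dir=E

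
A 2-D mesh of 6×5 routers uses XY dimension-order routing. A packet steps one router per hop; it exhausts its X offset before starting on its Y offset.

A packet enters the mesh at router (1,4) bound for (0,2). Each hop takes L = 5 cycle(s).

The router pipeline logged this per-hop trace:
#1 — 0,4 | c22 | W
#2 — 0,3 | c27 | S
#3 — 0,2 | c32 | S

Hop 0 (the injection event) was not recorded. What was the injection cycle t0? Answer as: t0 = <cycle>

Hop 1 reached at cycle 22; hop k is at t0 + k·L.
Subtract one hop: t0 = 22 − 5 = 17.

t0 = 17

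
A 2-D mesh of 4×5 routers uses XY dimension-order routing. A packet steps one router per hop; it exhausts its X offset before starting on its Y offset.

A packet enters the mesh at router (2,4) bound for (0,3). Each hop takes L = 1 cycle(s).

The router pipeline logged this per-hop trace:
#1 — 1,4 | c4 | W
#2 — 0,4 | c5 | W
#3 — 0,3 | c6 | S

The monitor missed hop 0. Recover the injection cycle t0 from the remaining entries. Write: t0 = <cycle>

The first recorded entry is hop 1 at cycle 4.
Subtract one hop: t0 = 4 − 1 = 3.

t0 = 3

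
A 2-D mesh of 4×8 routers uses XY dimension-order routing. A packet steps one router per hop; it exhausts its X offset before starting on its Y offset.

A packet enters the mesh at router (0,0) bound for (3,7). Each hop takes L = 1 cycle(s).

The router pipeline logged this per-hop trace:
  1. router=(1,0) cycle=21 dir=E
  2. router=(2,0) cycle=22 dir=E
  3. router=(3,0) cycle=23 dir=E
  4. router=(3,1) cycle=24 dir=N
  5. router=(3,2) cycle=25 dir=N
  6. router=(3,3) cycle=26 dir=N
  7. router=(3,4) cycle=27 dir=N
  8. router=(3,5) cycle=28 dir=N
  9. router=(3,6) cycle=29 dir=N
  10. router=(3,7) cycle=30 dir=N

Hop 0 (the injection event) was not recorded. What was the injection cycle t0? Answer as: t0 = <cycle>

t0 = 20

The first recorded entry is hop 1 at cycle 21.
Therefore t0 = 21 − L = 20.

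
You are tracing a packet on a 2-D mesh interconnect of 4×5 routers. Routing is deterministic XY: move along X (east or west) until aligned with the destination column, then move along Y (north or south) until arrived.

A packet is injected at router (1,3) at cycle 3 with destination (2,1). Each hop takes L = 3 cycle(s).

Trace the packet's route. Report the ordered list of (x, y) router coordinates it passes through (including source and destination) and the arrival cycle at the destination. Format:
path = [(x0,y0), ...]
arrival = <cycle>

path = [(1,3), (2,3), (2,2), (2,1)]
arrival = 12

t=3: at (1,3)
t=6: at (2,3) after E
t=9: at (2,2) after S
t=12: at (2,1) after S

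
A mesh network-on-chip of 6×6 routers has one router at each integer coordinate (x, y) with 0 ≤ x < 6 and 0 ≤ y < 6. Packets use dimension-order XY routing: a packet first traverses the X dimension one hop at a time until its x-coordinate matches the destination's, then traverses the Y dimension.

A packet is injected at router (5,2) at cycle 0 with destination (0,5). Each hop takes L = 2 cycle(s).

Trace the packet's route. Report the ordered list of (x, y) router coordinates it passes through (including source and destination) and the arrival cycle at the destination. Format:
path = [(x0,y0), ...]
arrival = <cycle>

#0 — 5,2 | c0
#1 — 4,2 | c2 | W
#2 — 3,2 | c4 | W
#3 — 2,2 | c6 | W
#4 — 1,2 | c8 | W
#5 — 0,2 | c10 | W
#6 — 0,3 | c12 | N
#7 — 0,4 | c14 | N
#8 — 0,5 | c16 | N

path = [(5,2), (4,2), (3,2), (2,2), (1,2), (0,2), (0,3), (0,4), (0,5)]
arrival = 16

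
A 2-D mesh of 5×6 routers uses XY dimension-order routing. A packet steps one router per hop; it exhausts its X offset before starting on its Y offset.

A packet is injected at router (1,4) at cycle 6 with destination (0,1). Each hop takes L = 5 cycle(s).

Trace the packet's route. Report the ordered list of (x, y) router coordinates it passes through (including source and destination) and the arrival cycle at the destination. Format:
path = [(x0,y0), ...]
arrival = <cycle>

[0] x=1 y=4 t=6
[1] x=0 y=4 t=11 →W
[2] x=0 y=3 t=16 →S
[3] x=0 y=2 t=21 →S
[4] x=0 y=1 t=26 →S

path = [(1,4), (0,4), (0,3), (0,2), (0,1)]
arrival = 26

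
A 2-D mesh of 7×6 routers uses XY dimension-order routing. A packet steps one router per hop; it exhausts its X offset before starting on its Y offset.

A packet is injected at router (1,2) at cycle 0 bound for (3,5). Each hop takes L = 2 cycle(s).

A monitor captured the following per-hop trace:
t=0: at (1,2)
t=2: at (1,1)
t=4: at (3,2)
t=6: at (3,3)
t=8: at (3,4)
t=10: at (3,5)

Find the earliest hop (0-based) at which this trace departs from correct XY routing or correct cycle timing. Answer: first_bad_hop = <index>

  1: Δx=+0 Δy=-1 Δt=2 [BAD: Y-move but x=1≠3]

first_bad_hop = 1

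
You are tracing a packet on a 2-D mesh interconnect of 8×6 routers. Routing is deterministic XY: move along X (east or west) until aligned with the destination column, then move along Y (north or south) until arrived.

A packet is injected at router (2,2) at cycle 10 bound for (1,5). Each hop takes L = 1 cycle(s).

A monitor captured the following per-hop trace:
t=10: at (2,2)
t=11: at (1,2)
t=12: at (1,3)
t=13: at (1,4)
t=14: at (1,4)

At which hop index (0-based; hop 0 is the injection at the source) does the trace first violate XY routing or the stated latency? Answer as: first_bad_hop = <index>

first_bad_hop = 4

  1: Δx=-1 Δy=+0 Δt=1 [ok]
  2: Δx=+0 Δy=+1 Δt=1 [ok]
  3: Δx=+0 Δy=+1 Δt=1 [ok]
  4: Δx=+0 Δy=+0 Δt=1 [BAD: non-unit step]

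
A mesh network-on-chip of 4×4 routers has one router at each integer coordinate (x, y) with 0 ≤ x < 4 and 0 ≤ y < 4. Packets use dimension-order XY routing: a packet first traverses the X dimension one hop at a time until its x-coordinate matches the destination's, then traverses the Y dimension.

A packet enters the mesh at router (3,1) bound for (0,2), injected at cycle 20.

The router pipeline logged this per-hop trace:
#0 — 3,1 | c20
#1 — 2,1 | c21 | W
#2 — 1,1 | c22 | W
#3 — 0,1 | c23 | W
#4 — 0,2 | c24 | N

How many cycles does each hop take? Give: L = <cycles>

cyc[1] − cyc[0] = 21 − 20 = 1.
That increment is L by definition: L = 1.

L = 1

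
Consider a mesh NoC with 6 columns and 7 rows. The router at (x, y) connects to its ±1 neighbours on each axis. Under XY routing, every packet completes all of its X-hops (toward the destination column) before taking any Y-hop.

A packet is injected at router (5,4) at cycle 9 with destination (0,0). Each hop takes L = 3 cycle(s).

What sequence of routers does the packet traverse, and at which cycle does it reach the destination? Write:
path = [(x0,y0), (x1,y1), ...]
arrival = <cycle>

path = [(5,4), (4,4), (3,4), (2,4), (1,4), (0,4), (0,3), (0,2), (0,1), (0,0)]
arrival = 36

  0. router=(5,4) cycle=9 (inject)
  1. router=(4,4) cycle=12 dir=W
  2. router=(3,4) cycle=15 dir=W
  3. router=(2,4) cycle=18 dir=W
  4. router=(1,4) cycle=21 dir=W
  5. router=(0,4) cycle=24 dir=W
  6. router=(0,3) cycle=27 dir=S
  7. router=(0,2) cycle=30 dir=S
  8. router=(0,1) cycle=33 dir=S
  9. router=(0,0) cycle=36 dir=S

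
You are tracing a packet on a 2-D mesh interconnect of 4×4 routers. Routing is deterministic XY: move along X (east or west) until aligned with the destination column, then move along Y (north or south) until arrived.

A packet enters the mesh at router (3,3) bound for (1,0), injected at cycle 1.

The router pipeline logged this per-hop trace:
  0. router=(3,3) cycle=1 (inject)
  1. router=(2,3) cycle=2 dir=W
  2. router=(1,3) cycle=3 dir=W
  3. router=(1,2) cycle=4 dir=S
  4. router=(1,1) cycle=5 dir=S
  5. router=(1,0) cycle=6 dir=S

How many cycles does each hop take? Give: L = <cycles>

L = 1

cyc[1] − cyc[0] = 2 − 1 = 1.
Each hop adds L, hence L = 1.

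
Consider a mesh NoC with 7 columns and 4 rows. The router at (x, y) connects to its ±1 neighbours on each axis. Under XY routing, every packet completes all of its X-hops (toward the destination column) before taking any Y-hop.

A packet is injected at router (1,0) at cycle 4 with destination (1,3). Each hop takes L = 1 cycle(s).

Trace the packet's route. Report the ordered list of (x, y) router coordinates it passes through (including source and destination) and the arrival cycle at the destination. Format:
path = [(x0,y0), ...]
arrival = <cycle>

  0. router=(1,0) cycle=4 (inject)
  1. router=(1,1) cycle=5 dir=N
  2. router=(1,2) cycle=6 dir=N
  3. router=(1,3) cycle=7 dir=N

path = [(1,0), (1,1), (1,2), (1,3)]
arrival = 7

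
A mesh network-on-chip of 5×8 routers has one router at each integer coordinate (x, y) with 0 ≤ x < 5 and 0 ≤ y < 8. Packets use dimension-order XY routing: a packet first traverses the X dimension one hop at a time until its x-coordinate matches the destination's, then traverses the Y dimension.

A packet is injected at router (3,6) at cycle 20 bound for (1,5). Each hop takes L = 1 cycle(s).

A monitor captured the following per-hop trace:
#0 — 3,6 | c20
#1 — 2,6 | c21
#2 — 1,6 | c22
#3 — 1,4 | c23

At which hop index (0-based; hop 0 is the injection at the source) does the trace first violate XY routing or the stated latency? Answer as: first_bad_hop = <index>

first_bad_hop = 3

[1] (-1,+0) / 1c ⇒ ok
[2] (-1,+0) / 1c ⇒ ok
[3] (+0,-2) / 1c ⇒ BAD: non-unit step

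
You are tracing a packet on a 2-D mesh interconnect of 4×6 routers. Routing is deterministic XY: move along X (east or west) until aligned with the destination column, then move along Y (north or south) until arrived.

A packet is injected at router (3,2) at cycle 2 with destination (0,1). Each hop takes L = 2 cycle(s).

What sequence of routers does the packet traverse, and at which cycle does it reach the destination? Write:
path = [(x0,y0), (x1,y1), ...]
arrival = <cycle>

path = [(3,2), (2,2), (1,2), (0,2), (0,1)]
arrival = 10

  0. router=(3,2) cycle=2 (inject)
  1. router=(2,2) cycle=4 dir=W
  2. router=(1,2) cycle=6 dir=W
  3. router=(0,2) cycle=8 dir=W
  4. router=(0,1) cycle=10 dir=S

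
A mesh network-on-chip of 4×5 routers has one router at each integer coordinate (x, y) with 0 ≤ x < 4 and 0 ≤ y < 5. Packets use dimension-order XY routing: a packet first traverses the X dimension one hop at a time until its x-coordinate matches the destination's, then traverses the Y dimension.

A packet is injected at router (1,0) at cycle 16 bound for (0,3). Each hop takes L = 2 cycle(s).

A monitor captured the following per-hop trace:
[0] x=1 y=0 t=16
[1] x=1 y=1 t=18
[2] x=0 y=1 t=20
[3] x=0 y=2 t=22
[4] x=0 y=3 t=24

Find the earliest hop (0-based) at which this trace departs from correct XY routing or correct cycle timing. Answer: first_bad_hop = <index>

check 1→ d=(0,1) cyc+2: BAD: Y-move but x=1≠0

first_bad_hop = 1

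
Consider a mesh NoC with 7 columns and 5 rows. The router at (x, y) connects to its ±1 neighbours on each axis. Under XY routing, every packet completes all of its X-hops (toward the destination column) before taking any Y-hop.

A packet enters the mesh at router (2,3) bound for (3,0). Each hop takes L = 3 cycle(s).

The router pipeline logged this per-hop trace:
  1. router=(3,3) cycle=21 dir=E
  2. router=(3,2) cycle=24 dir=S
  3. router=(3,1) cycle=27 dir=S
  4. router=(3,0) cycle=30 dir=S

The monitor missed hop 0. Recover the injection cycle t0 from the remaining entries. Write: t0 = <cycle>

t0 = 18

Hop 1 reached at cycle 21; hop k is at t0 + k·L.
Subtract one hop: t0 = 21 − 3 = 18.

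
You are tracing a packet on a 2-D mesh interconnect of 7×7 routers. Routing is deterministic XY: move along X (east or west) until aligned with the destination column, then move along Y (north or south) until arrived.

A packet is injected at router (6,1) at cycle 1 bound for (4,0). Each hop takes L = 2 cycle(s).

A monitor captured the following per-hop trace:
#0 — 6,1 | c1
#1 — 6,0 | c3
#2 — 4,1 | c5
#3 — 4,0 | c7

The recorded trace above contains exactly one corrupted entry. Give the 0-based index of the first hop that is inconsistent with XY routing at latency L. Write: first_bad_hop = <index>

first_bad_hop = 1

check 1→ d=(0,-1) cyc+2: BAD: Y-move but x=6≠4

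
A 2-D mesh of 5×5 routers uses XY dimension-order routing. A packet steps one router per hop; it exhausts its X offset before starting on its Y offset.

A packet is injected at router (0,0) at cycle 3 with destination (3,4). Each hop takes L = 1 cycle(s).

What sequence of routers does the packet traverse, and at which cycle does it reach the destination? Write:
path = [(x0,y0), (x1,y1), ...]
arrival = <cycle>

  0. router=(0,0) cycle=3 (inject)
  1. router=(1,0) cycle=4 dir=E
  2. router=(2,0) cycle=5 dir=E
  3. router=(3,0) cycle=6 dir=E
  4. router=(3,1) cycle=7 dir=N
  5. router=(3,2) cycle=8 dir=N
  6. router=(3,3) cycle=9 dir=N
  7. router=(3,4) cycle=10 dir=N

path = [(0,0), (1,0), (2,0), (3,0), (3,1), (3,2), (3,3), (3,4)]
arrival = 10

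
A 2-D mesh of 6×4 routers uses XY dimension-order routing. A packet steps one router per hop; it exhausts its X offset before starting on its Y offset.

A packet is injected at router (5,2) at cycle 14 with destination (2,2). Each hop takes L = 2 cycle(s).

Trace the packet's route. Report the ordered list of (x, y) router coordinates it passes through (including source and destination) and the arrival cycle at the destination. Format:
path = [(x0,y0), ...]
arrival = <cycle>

t=14: at (5,2)
t=16: at (4,2) after W
t=18: at (3,2) after W
t=20: at (2,2) after W

path = [(5,2), (4,2), (3,2), (2,2)]
arrival = 20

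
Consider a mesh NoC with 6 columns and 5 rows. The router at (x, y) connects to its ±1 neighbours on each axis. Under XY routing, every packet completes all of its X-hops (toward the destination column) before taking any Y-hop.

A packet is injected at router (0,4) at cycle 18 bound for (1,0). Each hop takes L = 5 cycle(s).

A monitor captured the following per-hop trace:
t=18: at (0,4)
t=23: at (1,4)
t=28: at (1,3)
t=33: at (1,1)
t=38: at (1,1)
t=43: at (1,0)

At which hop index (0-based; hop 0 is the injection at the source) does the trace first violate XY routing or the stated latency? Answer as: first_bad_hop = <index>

first_bad_hop = 3

  1: Δx=+1 Δy=+0 Δt=5 [ok]
  2: Δx=+0 Δy=-1 Δt=5 [ok]
  3: Δx=+0 Δy=-2 Δt=5 [BAD: non-unit step]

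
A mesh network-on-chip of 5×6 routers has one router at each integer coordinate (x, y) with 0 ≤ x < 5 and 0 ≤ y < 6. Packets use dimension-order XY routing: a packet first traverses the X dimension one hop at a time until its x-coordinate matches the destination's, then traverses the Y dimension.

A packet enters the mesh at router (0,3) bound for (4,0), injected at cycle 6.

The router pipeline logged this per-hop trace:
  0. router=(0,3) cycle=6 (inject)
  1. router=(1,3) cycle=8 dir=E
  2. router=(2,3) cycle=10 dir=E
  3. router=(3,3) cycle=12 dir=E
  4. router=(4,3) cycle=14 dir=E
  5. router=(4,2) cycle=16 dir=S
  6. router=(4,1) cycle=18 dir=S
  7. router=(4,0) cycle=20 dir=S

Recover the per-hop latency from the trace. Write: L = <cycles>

L = 2

cyc[1] − cyc[0] = 8 − 6 = 2.
That increment is L by definition: L = 2.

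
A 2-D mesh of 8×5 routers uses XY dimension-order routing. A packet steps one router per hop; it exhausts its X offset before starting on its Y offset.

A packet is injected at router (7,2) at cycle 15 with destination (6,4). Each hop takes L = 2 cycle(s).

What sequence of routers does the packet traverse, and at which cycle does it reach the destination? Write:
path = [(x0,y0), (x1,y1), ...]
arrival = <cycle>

path = [(7,2), (6,2), (6,3), (6,4)]
arrival = 21

src (7,2)  cyc=15
W→(6,2)  cyc=17
N→(6,3)  cyc=19
N→(6,4)  cyc=21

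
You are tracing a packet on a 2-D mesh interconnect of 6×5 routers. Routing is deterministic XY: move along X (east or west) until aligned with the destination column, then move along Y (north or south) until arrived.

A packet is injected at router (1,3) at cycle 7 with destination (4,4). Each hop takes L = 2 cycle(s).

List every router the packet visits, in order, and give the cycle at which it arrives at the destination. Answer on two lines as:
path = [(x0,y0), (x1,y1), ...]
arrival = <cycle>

path = [(1,3), (2,3), (3,3), (4,3), (4,4)]
arrival = 15

[0] x=1 y=3 t=7
[1] x=2 y=3 t=9 →E
[2] x=3 y=3 t=11 →E
[3] x=4 y=3 t=13 →E
[4] x=4 y=4 t=15 →N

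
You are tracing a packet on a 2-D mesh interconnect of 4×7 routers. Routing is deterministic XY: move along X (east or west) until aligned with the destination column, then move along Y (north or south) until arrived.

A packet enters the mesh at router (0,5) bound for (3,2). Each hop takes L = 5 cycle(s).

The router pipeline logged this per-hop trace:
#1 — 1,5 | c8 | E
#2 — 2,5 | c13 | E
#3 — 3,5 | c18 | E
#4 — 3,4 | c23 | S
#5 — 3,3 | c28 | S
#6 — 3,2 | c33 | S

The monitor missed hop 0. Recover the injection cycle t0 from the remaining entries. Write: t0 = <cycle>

t0 = 3

Hop 1 reached at cycle 8; hop k is at t0 + k·L.
t0 = cyc[1] − L = 8 − 5 = 3.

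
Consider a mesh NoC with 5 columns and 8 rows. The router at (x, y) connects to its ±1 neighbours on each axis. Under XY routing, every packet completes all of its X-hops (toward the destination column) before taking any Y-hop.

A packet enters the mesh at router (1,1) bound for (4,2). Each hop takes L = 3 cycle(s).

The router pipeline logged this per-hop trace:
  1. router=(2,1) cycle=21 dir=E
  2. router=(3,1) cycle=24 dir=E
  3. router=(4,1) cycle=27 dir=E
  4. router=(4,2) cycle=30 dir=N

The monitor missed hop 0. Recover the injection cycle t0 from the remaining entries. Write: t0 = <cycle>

cyc[1] = 21 and cyc[k] = t0 + k·L for every k.
Therefore t0 = 21 − L = 18.

t0 = 18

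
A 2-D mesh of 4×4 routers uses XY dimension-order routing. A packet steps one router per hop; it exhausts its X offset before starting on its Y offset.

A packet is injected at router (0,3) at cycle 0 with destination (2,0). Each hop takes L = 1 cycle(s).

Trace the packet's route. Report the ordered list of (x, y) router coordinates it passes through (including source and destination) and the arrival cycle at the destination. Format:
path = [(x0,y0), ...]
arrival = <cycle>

path = [(0,3), (1,3), (2,3), (2,2), (2,1), (2,0)]
arrival = 5

[0] x=0 y=3 t=0
[1] x=1 y=3 t=1 →E
[2] x=2 y=3 t=2 →E
[3] x=2 y=2 t=3 →S
[4] x=2 y=1 t=4 →S
[5] x=2 y=0 t=5 →S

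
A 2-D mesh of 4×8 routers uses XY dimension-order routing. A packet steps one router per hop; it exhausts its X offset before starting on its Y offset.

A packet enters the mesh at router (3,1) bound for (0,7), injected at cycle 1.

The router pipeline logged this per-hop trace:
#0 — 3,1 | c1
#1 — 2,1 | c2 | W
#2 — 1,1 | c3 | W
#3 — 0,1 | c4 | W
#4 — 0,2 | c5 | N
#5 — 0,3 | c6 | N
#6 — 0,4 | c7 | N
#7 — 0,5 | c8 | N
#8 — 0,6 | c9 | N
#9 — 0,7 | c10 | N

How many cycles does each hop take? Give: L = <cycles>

Between hops 0 and 1 the cycle counter advances 2 − 1 = 1.
Per-hop latency L = Δcyc = 1.

L = 1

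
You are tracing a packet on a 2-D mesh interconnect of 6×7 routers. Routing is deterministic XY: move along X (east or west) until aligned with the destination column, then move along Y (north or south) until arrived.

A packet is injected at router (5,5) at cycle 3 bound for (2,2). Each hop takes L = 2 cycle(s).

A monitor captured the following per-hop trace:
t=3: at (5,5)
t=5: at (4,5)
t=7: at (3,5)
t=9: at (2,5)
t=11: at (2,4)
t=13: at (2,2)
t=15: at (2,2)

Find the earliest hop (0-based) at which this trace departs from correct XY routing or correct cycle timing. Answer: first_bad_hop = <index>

first_bad_hop = 5

[1] (-1,+0) / 2c ⇒ ok
[2] (-1,+0) / 2c ⇒ ok
[3] (-1,+0) / 2c ⇒ ok
[4] (+0,-1) / 2c ⇒ ok
[5] (+0,-2) / 2c ⇒ BAD: non-unit step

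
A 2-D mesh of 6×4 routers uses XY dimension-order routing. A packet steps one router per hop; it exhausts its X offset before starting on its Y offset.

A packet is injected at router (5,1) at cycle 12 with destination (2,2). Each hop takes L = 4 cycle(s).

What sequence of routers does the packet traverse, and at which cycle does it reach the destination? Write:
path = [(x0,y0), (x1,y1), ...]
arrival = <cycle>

path = [(5,1), (4,1), (3,1), (2,1), (2,2)]
arrival = 28

  0. router=(5,1) cycle=12 (inject)
  1. router=(4,1) cycle=16 dir=W
  2. router=(3,1) cycle=20 dir=W
  3. router=(2,1) cycle=24 dir=W
  4. router=(2,2) cycle=28 dir=N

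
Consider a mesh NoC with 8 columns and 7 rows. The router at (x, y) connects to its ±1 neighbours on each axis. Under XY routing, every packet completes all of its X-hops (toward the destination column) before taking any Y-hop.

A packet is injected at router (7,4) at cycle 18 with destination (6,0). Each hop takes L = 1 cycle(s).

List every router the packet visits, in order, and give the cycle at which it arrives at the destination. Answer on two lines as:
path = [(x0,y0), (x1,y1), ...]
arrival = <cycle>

path = [(7,4), (6,4), (6,3), (6,2), (6,1), (6,0)]
arrival = 23

src (7,4)  cyc=18
W→(6,4)  cyc=19
S→(6,3)  cyc=20
S→(6,2)  cyc=21
S→(6,1)  cyc=22
S→(6,0)  cyc=23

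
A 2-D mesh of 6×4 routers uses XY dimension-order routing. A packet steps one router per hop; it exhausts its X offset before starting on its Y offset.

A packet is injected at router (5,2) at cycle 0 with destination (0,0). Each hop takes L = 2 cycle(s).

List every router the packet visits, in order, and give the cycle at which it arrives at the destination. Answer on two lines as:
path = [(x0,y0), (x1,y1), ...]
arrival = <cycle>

path = [(5,2), (4,2), (3,2), (2,2), (1,2), (0,2), (0,1), (0,0)]
arrival = 14

  0. router=(5,2) cycle=0 (inject)
  1. router=(4,2) cycle=2 dir=W
  2. router=(3,2) cycle=4 dir=W
  3. router=(2,2) cycle=6 dir=W
  4. router=(1,2) cycle=8 dir=W
  5. router=(0,2) cycle=10 dir=W
  6. router=(0,1) cycle=12 dir=S
  7. router=(0,0) cycle=14 dir=S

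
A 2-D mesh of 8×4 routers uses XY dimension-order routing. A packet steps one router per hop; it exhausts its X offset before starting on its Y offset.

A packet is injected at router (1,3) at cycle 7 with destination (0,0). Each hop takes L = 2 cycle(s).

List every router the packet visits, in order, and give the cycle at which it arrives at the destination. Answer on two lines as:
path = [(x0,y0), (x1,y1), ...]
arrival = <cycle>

  0. router=(1,3) cycle=7 (inject)
  1. router=(0,3) cycle=9 dir=W
  2. router=(0,2) cycle=11 dir=S
  3. router=(0,1) cycle=13 dir=S
  4. router=(0,0) cycle=15 dir=S

path = [(1,3), (0,3), (0,2), (0,1), (0,0)]
arrival = 15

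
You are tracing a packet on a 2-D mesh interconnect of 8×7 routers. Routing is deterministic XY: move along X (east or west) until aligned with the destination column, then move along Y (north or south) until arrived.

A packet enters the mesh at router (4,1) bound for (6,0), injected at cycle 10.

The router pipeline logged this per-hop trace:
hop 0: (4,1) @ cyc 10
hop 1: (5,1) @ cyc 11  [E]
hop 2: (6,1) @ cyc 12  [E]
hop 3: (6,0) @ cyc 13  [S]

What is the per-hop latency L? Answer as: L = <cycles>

Δcyc across hop 0→1: 11 − 10 = 1.
Each hop adds L, hence L = 1.

L = 1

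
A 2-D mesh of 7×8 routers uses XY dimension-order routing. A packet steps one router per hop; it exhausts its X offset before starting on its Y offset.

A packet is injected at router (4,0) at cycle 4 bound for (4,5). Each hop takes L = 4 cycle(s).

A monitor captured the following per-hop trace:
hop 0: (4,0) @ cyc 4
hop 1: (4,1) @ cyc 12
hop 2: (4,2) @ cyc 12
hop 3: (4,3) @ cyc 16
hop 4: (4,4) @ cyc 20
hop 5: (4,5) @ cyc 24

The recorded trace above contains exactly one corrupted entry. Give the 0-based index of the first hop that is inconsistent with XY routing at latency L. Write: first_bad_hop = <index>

[1] (+0,+1) / 8c ⇒ BAD: Δcyc=8≠L

first_bad_hop = 1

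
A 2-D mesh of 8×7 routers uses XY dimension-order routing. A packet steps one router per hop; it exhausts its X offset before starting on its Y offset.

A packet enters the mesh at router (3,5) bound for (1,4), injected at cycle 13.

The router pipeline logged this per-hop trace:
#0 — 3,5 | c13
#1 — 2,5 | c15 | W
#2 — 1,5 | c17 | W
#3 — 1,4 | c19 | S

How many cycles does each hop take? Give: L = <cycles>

From hop 0 (13) to hop 1 (15): +2 cycles.
One hop costs L cycles, so L = 2.

L = 2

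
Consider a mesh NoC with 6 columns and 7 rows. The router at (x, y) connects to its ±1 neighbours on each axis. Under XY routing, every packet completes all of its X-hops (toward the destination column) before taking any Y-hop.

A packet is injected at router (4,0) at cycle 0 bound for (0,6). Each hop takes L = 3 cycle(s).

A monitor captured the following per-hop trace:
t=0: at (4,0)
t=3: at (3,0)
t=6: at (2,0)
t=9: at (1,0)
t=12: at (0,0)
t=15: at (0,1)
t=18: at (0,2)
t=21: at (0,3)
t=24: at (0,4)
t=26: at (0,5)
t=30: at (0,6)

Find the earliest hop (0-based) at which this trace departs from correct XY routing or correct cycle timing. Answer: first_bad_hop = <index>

first_bad_hop = 9

[1] (-1,+0) / 3c ⇒ ok
[2] (-1,+0) / 3c ⇒ ok
[3] (-1,+0) / 3c ⇒ ok
[4] (-1,+0) / 3c ⇒ ok
[5] (+0,+1) / 3c ⇒ ok
[6] (+0,+1) / 3c ⇒ ok
[7] (+0,+1) / 3c ⇒ ok
[8] (+0,+1) / 3c ⇒ ok
[9] (+0,+1) / 2c ⇒ BAD: Δcyc=2≠L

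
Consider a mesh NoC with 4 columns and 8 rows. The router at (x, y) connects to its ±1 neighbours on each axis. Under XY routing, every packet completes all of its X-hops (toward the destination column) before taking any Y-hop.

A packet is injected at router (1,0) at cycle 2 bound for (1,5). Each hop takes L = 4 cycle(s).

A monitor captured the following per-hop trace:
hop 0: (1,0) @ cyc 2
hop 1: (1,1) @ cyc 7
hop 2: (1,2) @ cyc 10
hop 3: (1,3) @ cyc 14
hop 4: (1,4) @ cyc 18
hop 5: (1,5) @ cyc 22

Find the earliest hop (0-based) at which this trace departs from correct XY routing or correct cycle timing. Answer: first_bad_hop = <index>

[1] (+0,+1) / 5c ⇒ BAD: Δcyc=5≠L

first_bad_hop = 1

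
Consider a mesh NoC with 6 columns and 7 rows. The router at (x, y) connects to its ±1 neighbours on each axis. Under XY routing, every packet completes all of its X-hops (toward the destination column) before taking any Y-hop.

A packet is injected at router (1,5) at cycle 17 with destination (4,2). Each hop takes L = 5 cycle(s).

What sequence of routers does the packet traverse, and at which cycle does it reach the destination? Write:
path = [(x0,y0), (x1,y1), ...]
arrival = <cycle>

  0. router=(1,5) cycle=17 (inject)
  1. router=(2,5) cycle=22 dir=E
  2. router=(3,5) cycle=27 dir=E
  3. router=(4,5) cycle=32 dir=E
  4. router=(4,4) cycle=37 dir=S
  5. router=(4,3) cycle=42 dir=S
  6. router=(4,2) cycle=47 dir=S

path = [(1,5), (2,5), (3,5), (4,5), (4,4), (4,3), (4,2)]
arrival = 47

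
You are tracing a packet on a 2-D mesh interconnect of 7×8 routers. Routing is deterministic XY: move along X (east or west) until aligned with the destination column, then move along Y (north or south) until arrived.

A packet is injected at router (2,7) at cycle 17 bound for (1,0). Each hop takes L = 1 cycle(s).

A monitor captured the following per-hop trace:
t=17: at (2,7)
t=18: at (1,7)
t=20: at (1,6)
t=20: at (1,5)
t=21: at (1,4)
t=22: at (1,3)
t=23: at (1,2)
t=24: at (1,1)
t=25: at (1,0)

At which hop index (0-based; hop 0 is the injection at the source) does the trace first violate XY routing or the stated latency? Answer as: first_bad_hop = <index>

first_bad_hop = 2

hop 1: step (-1,+0), +1 cyc — ok
hop 2: step (+0,-1), +2 cyc — BAD: Δcyc=2≠L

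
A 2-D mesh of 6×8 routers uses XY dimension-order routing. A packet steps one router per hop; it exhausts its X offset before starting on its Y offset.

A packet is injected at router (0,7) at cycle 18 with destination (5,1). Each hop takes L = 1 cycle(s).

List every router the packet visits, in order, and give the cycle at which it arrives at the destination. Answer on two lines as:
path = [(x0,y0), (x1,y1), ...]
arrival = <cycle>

[0] x=0 y=7 t=18
[1] x=1 y=7 t=19 →E
[2] x=2 y=7 t=20 →E
[3] x=3 y=7 t=21 →E
[4] x=4 y=7 t=22 →E
[5] x=5 y=7 t=23 →E
[6] x=5 y=6 t=24 →S
[7] x=5 y=5 t=25 →S
[8] x=5 y=4 t=26 →S
[9] x=5 y=3 t=27 →S
[10] x=5 y=2 t=28 →S
[11] x=5 y=1 t=29 →S

path = [(0,7), (1,7), (2,7), (3,7), (4,7), (5,7), (5,6), (5,5), (5,4), (5,3), (5,2), (5,1)]
arrival = 29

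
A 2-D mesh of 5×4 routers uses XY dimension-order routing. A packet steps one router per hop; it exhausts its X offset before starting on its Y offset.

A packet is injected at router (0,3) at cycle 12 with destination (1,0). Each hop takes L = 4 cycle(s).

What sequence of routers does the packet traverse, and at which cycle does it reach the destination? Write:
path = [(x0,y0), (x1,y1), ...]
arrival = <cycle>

src (0,3)  cyc=12
E→(1,3)  cyc=16
S→(1,2)  cyc=20
S→(1,1)  cyc=24
S→(1,0)  cyc=28

path = [(0,3), (1,3), (1,2), (1,1), (1,0)]
arrival = 28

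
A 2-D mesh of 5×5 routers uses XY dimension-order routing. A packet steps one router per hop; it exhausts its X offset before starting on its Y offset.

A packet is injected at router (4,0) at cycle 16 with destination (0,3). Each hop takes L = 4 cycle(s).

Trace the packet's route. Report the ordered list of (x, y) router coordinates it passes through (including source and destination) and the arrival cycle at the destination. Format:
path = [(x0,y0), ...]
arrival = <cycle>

path = [(4,0), (3,0), (2,0), (1,0), (0,0), (0,1), (0,2), (0,3)]
arrival = 44

t=16: at (4,0)
t=20: at (3,0) after W
t=24: at (2,0) after W
t=28: at (1,0) after W
t=32: at (0,0) after W
t=36: at (0,1) after N
t=40: at (0,2) after N
t=44: at (0,3) after N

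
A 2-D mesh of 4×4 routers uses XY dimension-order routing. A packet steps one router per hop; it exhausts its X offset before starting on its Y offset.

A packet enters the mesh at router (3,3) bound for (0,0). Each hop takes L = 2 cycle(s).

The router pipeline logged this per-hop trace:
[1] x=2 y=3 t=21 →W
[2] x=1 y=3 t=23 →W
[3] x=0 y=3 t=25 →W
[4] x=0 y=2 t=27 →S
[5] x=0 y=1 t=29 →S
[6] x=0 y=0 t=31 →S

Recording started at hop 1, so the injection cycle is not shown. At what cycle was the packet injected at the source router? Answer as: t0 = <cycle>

t0 = 19

Hop 1 reached at cycle 21; hop k is at t0 + k·L.
So t0 = 21 − 1·2 = 19.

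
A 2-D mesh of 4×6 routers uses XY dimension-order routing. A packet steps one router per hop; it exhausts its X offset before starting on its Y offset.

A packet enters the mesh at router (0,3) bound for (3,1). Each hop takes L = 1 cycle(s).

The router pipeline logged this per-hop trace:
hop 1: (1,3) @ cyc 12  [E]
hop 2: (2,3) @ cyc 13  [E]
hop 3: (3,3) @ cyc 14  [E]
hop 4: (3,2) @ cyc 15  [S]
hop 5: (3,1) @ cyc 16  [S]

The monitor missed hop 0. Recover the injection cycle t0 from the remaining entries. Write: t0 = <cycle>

The first recorded entry is hop 1 at cycle 12.
Therefore t0 = 12 − L = 11.

t0 = 11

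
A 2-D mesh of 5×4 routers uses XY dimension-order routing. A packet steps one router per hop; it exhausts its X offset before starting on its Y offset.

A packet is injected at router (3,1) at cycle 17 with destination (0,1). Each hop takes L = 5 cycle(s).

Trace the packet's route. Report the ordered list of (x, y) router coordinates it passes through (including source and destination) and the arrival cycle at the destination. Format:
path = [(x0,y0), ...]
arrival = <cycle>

#0 — 3,1 | c17
#1 — 2,1 | c22 | W
#2 — 1,1 | c27 | W
#3 — 0,1 | c32 | W

path = [(3,1), (2,1), (1,1), (0,1)]
arrival = 32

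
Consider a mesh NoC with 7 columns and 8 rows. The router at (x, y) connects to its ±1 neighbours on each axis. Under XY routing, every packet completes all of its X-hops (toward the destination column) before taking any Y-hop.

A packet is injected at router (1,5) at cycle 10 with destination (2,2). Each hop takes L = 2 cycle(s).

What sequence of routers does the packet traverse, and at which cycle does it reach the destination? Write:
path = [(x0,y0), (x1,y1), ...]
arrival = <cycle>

path = [(1,5), (2,5), (2,4), (2,3), (2,2)]
arrival = 18

[0] x=1 y=5 t=10
[1] x=2 y=5 t=12 →E
[2] x=2 y=4 t=14 →S
[3] x=2 y=3 t=16 →S
[4] x=2 y=2 t=18 →S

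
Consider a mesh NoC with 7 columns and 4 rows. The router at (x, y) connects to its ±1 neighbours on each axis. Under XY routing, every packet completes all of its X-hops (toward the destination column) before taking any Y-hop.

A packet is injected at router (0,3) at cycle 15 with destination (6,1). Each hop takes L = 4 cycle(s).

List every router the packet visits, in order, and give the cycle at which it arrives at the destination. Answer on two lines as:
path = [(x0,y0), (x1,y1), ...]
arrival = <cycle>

path = [(0,3), (1,3), (2,3), (3,3), (4,3), (5,3), (6,3), (6,2), (6,1)]
arrival = 47

  0. router=(0,3) cycle=15 (inject)
  1. router=(1,3) cycle=19 dir=E
  2. router=(2,3) cycle=23 dir=E
  3. router=(3,3) cycle=27 dir=E
  4. router=(4,3) cycle=31 dir=E
  5. router=(5,3) cycle=35 dir=E
  6. router=(6,3) cycle=39 dir=E
  7. router=(6,2) cycle=43 dir=S
  8. router=(6,1) cycle=47 dir=S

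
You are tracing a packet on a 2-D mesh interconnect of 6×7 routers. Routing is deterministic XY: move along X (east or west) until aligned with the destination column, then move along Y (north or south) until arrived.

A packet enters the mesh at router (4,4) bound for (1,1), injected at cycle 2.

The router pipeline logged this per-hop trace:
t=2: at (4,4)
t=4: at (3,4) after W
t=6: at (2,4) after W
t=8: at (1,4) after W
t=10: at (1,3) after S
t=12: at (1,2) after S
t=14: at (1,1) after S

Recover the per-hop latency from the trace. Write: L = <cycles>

L = 2

cyc[1] − cyc[0] = 4 − 2 = 2.
Each hop adds L, hence L = 2.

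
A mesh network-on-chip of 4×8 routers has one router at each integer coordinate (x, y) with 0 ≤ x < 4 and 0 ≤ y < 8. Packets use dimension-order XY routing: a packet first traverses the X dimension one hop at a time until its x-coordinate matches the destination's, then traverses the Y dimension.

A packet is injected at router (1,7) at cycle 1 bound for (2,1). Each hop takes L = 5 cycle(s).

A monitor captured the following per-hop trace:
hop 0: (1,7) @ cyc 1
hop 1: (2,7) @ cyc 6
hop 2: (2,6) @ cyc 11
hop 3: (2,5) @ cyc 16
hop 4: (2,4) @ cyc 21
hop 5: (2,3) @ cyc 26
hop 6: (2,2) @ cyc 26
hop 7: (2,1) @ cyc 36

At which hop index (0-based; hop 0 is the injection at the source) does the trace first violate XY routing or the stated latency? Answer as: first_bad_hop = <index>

first_bad_hop = 6

[1] (+1,+0) / 5c ⇒ ok
[2] (+0,-1) / 5c ⇒ ok
[3] (+0,-1) / 5c ⇒ ok
[4] (+0,-1) / 5c ⇒ ok
[5] (+0,-1) / 5c ⇒ ok
[6] (+0,-1) / 0c ⇒ BAD: Δcyc=0≠L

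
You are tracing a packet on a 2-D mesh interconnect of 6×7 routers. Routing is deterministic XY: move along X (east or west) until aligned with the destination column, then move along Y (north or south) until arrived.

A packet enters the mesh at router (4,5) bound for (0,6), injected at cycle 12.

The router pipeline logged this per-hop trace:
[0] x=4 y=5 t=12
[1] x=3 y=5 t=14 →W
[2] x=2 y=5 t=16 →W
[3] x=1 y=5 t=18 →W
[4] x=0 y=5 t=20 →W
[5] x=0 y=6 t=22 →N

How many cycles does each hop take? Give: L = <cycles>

Δcyc across hop 0→1: 14 − 12 = 2.
One hop costs L cycles, so L = 2.

L = 2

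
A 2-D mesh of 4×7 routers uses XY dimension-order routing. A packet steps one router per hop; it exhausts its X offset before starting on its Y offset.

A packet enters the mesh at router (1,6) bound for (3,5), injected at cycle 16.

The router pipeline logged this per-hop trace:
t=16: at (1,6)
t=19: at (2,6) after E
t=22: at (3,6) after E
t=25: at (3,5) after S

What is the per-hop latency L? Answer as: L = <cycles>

L = 3

cyc[1] − cyc[0] = 19 − 16 = 3.
That increment is L by definition: L = 3.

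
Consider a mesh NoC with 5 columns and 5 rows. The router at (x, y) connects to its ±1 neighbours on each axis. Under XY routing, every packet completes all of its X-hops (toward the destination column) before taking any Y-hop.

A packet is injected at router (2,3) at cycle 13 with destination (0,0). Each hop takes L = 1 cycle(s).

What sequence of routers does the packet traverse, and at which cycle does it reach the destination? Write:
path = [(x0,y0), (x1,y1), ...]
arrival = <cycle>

path = [(2,3), (1,3), (0,3), (0,2), (0,1), (0,0)]
arrival = 18

#0 — 2,3 | c13
#1 — 1,3 | c14 | W
#2 — 0,3 | c15 | W
#3 — 0,2 | c16 | S
#4 — 0,1 | c17 | S
#5 — 0,0 | c18 | S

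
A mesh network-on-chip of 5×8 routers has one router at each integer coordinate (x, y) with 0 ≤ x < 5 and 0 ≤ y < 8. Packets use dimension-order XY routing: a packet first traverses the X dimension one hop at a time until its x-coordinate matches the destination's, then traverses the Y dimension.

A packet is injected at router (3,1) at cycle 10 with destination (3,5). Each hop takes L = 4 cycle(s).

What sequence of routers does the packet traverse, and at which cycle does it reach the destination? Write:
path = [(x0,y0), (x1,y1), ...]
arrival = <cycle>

path = [(3,1), (3,2), (3,3), (3,4), (3,5)]
arrival = 26

hop 0: (3,1) @ cyc 10
hop 1: (3,2) @ cyc 14  [N]
hop 2: (3,3) @ cyc 18  [N]
hop 3: (3,4) @ cyc 22  [N]
hop 4: (3,5) @ cyc 26  [N]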